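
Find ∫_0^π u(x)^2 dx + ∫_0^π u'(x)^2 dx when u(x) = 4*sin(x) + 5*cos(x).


||u||_{H^1(0,π)}^2 = 41*π

u'(x) = -5*sin(x) + 4*cos(x).
Expand u² and (u')² and integrate term by term on (0, π), using: for integers n ≥ 1, ∫_0^π sin²(nx) dx = ∫_0^π cos²(nx) dx = π/2; for n ≠ n', ∫_0^π sin(nx)sin(n'x) dx = ∫_0^π cos(nx)cos(n'x) dx = 0; and by product-to-sum, ∫_0^π sin(nx)cos(n'x) dx = ½∫_0^π [sin((n+n')x) + sin((n−n')x)] dx, which is 0 when n+n' is even and 2n/(n²−n'²) when n+n' is odd (it need not vanish on (0, π)).
  u² squared terms: (4)²·∫sin(x)² dx = 16·π/2 = 8*π;  (5)²·∫cos(x)² dx = 25·π/2 = 25*π/2.
  u² cross terms: 2·(4)·(5)·∫sin(x)·cos(x) dx = 40·(0) = 0.
  So ∫_0^π u² dx = 8*π + 25*π/2 + 0 = 41*π/2.
  (u')² squared terms: (-5)²·∫sin(x)² dx = 25·π/2 = 25*π/2;  (4)²·∫cos(x)² dx = 16·π/2 = 8*π.
  (u')² cross terms: 2·(-5)·(4)·∫sin(x)·cos(x) dx = -40·(0) = 0.
  So ∫_0^π (u')² dx = 25*π/2 + 8*π + 0 = 41*π/2.
||u||_{H^1}^2 = (41*π/2) + (41*π/2) = 41*π.


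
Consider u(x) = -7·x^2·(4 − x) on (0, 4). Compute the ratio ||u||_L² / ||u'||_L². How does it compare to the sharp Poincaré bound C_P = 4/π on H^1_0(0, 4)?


||u||_L² / ||u'||_L² = 2*sqrt(14)/7 < C_P = 4/π.

u(x) = -7·x^2·(4 − x), so u'(x) = 7*x*(3*x - 8).
u(x) = -7·x^2·(4 − x) vanishes at x = 0 and x = 4, so u ∈ H^1_0(0, 4). Differentiate via the product rule and integrate the resulting polynomials term by term.
  ∫_0^4 u² dx = ∫_0^4 (49*x^6 - 392*x^5 + 784*x^4) dx. Term by term:
    ∫_0^4 49*x^6 dx = 114688;  ∫_0^4 -392*x^5 dx = -802816/3;  ∫_0^4 784*x^4 dx = 802816/5.
  Sum: 114688 − 802816/3 + 802816/5 = 114688/15.
  ∫_0^4 (u')² dx = ∫_0^4 (441*x^4 - 2352*x^3 + 3136*x^2) dx. Term by term:
    ∫_0^4 441*x^4 dx = 451584/5;  ∫_0^4 -2352*x^3 dx = -150528;  ∫_0^4 3136*x^2 dx = 200704/3.
  Sum: 451584/5 − 150528 + 200704/3 = 100352/15.
∫_0^4 u² dx = 114688/15, so ||u||_L² = 128*sqrt(105)/15.
∫_0^4 (u')² dx = 100352/15, so ||u'||_L² = 224*sqrt(30)/15.
Ratio ||u||_L² / ||u'||_L² = 2*sqrt(14)/7.
Sharp Poincaré constant on H^1_0(0, 4) is C_P = L/π = 4/π, achieved by sin(π/4·x).
A polynomial bump cannot attain the sharp Poincaré constant (only the first sine eigenfunction does), so the ratio is strictly less than C_P, consistent with ||u||_L² ≤ C_P ||u'||_L².


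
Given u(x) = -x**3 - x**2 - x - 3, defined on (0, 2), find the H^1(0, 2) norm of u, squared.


||u||_{H^1}^2 = 29584/105

The H^1 norm (squared) on an interval (0, L) is
  ||u||_{H^1}^2 = ∫_0^L u(x)^2 dx + ∫_0^L u'(x)^2 dx.
Compute u'(x) = -3*x**2 - 2*x - 1.
Then u(x)^2 = x**6 + 2*x**5 + 3*x**4 + 8*x**3 + 7*x**2 + 6*x + 9 and u'(x)^2 = 9*x**4 + 12*x**3 + 10*x**2 + 4*x + 1.
Integrate each monomial from 0 to 2 using ∫_0^2 c·x^n dx = c·2^(n+1)/(n+1):
  ∫_0^2 u(x)^2 dx = ∫_0^2 (x^6 + 2*x^5 + 3*x^4 + 8*x^3 + 7*x^2 + 6*x + 9) dx. Term by term:
    ∫_0^2 x^6 dx = 128/7;  ∫_0^2 2*x^5 dx = 64/3;  ∫_0^2 3*x^4 dx = 96/5;
    ∫_0^2 8*x^3 dx = 32;  ∫_0^2 7*x^2 dx = 56/3;  ∫_0^2 6*x dx = 12;
    ∫_0^2 9 dx = 18.
  Sum: 128/7 + 64/3 + 96/5 + 32 + 56/3 + 12 + 18 = 4882/35.
  ∫_0^2 u'(x)^2 dx = ∫_0^2 (9*x^4 + 12*x^3 + 10*x^2 + 4*x + 1) dx. Term by term:
    ∫_0^2 9*x^4 dx = 288/5;  ∫_0^2 12*x^3 dx = 48;  ∫_0^2 10*x^2 dx = 80/3;
    ∫_0^2 4*x dx = 8;  ∫_0^2 1 dx = 2.
  Sum: 288/5 + 48 + 80/3 + 8 + 2 = 2134/15.
Adding: ||u||_{H^1}^2 = 4882/35 + 2134/15 = 29584/105.


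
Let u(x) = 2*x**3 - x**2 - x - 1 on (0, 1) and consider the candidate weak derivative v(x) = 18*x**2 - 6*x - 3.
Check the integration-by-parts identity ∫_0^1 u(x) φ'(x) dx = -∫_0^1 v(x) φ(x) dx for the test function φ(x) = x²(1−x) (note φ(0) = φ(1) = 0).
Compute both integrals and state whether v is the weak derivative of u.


LHS = -1/60, RHS = -1/20. No, v is not the weak derivative of u.

u(x) = 2*x**3 - x**2 - x - 1, classical derivative u'(x) = 6*x**2 - 2*x - 1.
φ(x) = x²(1−x), so φ'(x) = x*(2 - 3*x).
Note φ(0) = φ(1) = 0, so the boundary term u·φ vanishes.
LHS = ∫_0^1 u(x) φ'(x) dx = ∫_0^1 (-6*x^5 + 7*x^4 + x^3 + x^2 - 2*x) dx. Term by term:
  ∫_0^1 -6*x^5 dx = -1;  ∫_0^1 7*x^4 dx = 7/5;  ∫_0^1 x^3 dx = 1/4;
  ∫_0^1 x^2 dx = 1/3;  ∫_0^1 -2*x dx = -1.
Sum: -1 + 7/5 + 1/4 + 1/3 − 1 = -1/60.
So LHS = -1/60.
∫_0^1 v(x) φ(x) dx = ∫_0^1 (-18*x^5 + 24*x^4 - 3*x^3 - 3*x^2) dx. Term by term:
  ∫_0^1 -18*x^5 dx = -3;  ∫_0^1 24*x^4 dx = 24/5;  ∫_0^1 -3*x^3 dx = -3/4;
  ∫_0^1 -3*x^2 dx = -1.
Sum: -3 + 24/5 − 3/4 − 1 = 1/20.
So RHS = -∫_0^1 v(x) φ(x) dx = -1/20.
LHS − RHS = 1/30 ≠ 0, so the identity fails.
(For a valid weak derivative the identity must hold for EVERY test function, in particular this one. The failure shows v is NOT the weak derivative of u.)
Correct weak derivative would be u'(x) = 6*x**2 - 2*x - 1.


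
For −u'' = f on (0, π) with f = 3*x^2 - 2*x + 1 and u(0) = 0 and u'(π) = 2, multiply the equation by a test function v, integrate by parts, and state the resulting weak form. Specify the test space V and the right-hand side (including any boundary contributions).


V = {v ∈ H^1(0, π) : v(0) = 0} (test functions vanish at x = 0 where u is specified); weak form: ∫_0^π u'v' dx = ∫_0^π (3*x^2 - 2*x + 1) v dx + 2·v(π) for all v ∈ V.

Multiply both sides by a test function v and integrate from 0 to π:
  ∫_0^π −u''(x) v(x) dx = ∫_0^π f(x) v(x) dx.
Integrate the LHS by parts once:
  ∫_0^π −u'' v dx = −[u'(x) v(x)]_0^π + ∫_0^π u'(x) v'(x) dx.
Thus ∫_0^π u'(x) v'(x) dx = ∫_0^π f(x) v(x) dx + [u'(x) v(x)]_0^π.
Choose V so that boundary terms are either known or forced to vanish.
Mixed BC: u(0) = 0 (Dirichlet) and u'(π) = 2 (Neumann). Define V = {v ∈ H^1(0, π) : v(0) = 0}. Then [u' v]_0^π = u'(π)·v(π) − u'(0)·0 = 2·v(π).
Weak formulation: find u (satisfying any essential BC) such that ∫_0^π u'(x) v'(x) dx = ∫_0^π f v dx + 2·v(π) for all v ∈ V (Dirichlet at 0 absorbed into V; Neumann datum at x = π contributes the boundary term).
Substituting f(x) = 3*x^2 - 2*x + 1, the right-hand side is ∫_0^π (3*x^2 - 2*x + 1) v dx + 2·v(π).


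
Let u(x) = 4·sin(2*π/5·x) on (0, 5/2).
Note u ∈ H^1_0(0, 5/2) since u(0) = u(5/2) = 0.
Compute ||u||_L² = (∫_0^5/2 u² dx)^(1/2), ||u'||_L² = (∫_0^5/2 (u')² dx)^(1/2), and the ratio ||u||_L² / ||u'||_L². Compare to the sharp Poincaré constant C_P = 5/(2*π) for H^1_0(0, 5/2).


||u||_L² / ||u'||_L² = 5/(2*π) = C_P.

u(x) = 4·sin(2*π/5·x), so u'(x) = 8*π*cos(2*π*x/5)/5.
Writing u(x) = A·sin(kπx/L) with A = 4 and k = 1, use ∫_0^L sin²(kπx/L) dx = L/2 and ∫_0^L cos²(kπx/L) dx = L/2.
u² = 16·sin²(2*π/5·x) and (u')² = 64*π^2/25·cos²(2*π/5·x), and each of sin², cos² integrates to L/2 = 5/4 over (0, 5/2).
∫_0^5/2 u² dx = 20, so ||u||_L² = 2*sqrt(5).
∫_0^5/2 (u')² dx = 16*π^2/5, so ||u'||_L² = 4*sqrt(5)*π/5.
Ratio ||u||_L² / ||u'||_L² = 5/(2*π).
Sharp Poincaré constant on H^1_0(0, 5/2) is C_P = L/π = 5/(2*π), achieved by sin(2*π/5·x).
This is the k = 1 eigenfunction (up to amplitude), so the ratio equals the sharp Poincaré constant exactly.


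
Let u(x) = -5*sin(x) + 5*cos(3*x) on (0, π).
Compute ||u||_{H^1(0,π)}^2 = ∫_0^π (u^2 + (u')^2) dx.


||u||_{H^1(0,π)}^2 = 150*π

u'(x) = -15*sin(3*x) - 5*cos(x).
Expand u² and (u')² and integrate term by term on (0, π), using: for integers n ≥ 1, ∫_0^π sin²(nx) dx = ∫_0^π cos²(nx) dx = π/2; for n ≠ n', ∫_0^π sin(nx)sin(n'x) dx = ∫_0^π cos(nx)cos(n'x) dx = 0; and by product-to-sum, ∫_0^π sin(nx)cos(n'x) dx = ½∫_0^π [sin((n+n')x) + sin((n−n')x)] dx, which is 0 when n+n' is even and 2n/(n²−n'²) when n+n' is odd (it need not vanish on (0, π)).
  u² squared terms: (-5)²·∫sin(x)² dx = 25·π/2 = 25*π/2;  (5)²·∫cos(3x)² dx = 25·π/2 = 25*π/2.
  u² cross terms: 2·(-5)·(5)·∫sin(x)·cos(3x) dx = -50·(0) = 0.
  So ∫_0^π u² dx = 25*π/2 + 25*π/2 + 0 = 25*π.
  (u')² squared terms: (-15)²·∫sin(3x)² dx = 225·π/2 = 225*π/2;  (-5)²·∫cos(x)² dx = 25·π/2 = 25*π/2.
  (u')² cross terms: 2·(-15)·(-5)·∫sin(3x)·cos(x) dx = 150·(0) = 0.
  So ∫_0^π (u')² dx = 225*π/2 + 25*π/2 + 0 = 125*π.
||u||_{H^1}^2 = (25*π) + (125*π) = 150*π.


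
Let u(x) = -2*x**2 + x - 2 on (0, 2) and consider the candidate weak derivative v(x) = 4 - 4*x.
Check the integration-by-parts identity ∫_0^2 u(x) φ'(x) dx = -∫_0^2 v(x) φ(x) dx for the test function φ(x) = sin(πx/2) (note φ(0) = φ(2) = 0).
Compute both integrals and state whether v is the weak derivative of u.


LHS = 12/π, RHS = 0. No, v is not the weak derivative of u.

u(x) = -2*x**2 + x - 2, classical derivative u'(x) = 1 - 4*x.
φ(x) = sin(πx/2), so φ'(x) = π*cos(π*x/2)/2.
Note φ(0) = φ(2) = 0, so the boundary term u·φ vanishes.
LHS = ∫_0^2 u(x) φ'(x) dx = ∫_0^2 (-π*x^2*cos(π*x/2) + π*x*cos(π*x/2)/2 - π*cos(π*x/2)) dx. Term by term:
  ∫_0^2 -π*cos(π*x/2) dx = 0;  ∫_0^2 π*x*cos(π*x/2)/2 dx = -4/π;  ∫_0^2 -π*x^2*cos(π*x/2) dx = 16/π.
Sum: 0 − 4/π + 16/π = 12/π.
So LHS = 12/π.
∫_0^2 v(x) φ(x) dx = ∫_0^2 (-4*x*sin(π*x/2) + 4*sin(π*x/2)) dx. Term by term:
  ∫_0^2 4*sin(π*x/2) dx = 16/π;  ∫_0^2 -4*x*sin(π*x/2) dx = -16/π.
Sum: 16/π − 16/π = 0.
So RHS = -∫_0^2 v(x) φ(x) dx = 0.
LHS − RHS = 12/π ≠ 0, so the identity fails.
(For a valid weak derivative the identity must hold for EVERY test function, in particular this one. The failure shows v is NOT the weak derivative of u.)
Correct weak derivative would be u'(x) = 1 - 4*x.


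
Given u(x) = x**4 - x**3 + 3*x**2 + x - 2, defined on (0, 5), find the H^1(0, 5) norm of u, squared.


||u||_{H^1}^2 = 85362875/252

The H^1 norm (squared) on an interval (0, L) is
  ||u||_{H^1}^2 = ∫_0^L u(x)^2 dx + ∫_0^L u'(x)^2 dx.
Compute u'(x) = 4*x**3 - 3*x**2 + 6*x + 1.
Then u(x)^2 = x**8 - 2*x**7 + 7*x**6 - 4*x**5 + 3*x**4 + 10*x**3 - 11*x**2 - 4*x + 4 and u'(x)^2 = 16*x**6 - 24*x**5 + 57*x**4 - 28*x**3 + 30*x**2 + 12*x + 1.
Integrate each monomial from 0 to 5 using ∫_0^5 c·x^n dx = c·5^(n+1)/(n+1):
  ∫_0^5 u(x)^2 dx = ∫_0^5 (x^8 - 2*x^7 + 7*x^6 - 4*x^5 + 3*x^4 + 10*x^3 - 11*x^2 - 4*x + 4) dx. Term by term:
    ∫_0^5 x^8 dx = 1953125/9;  ∫_0^5 -2*x^7 dx = -390625/4;  ∫_0^5 7*x^6 dx = 78125;
    ∫_0^5 -4*x^5 dx = -31250/3;  ∫_0^5 3*x^4 dx = 1875;  ∫_0^5 10*x^3 dx = 3125/2;
    ∫_0^5 -11*x^2 dx = -1375/3;  ∫_0^5 -4*x dx = -50;  ∫_0^5 4 dx = 20.
  Sum: 1953125/9 − 390625/4 + 78125 − 31250/3 + 1875 + 3125/2 − 1375/3 − 50 + 20 = 6840545/36.
  ∫_0^5 u'(x)^2 dx = ∫_0^5 (16*x^6 - 24*x^5 + 57*x^4 - 28*x^3 + 30*x^2 + 12*x + 1) dx. Term by term:
    ∫_0^5 16*x^6 dx = 1250000/7;  ∫_0^5 -24*x^5 dx = -62500;  ∫_0^5 57*x^4 dx = 35625;
    ∫_0^5 -28*x^3 dx = -4375;  ∫_0^5 30*x^2 dx = 1250;  ∫_0^5 12*x dx = 150;
    ∫_0^5 1 dx = 5.
  Sum: 1250000/7 − 62500 + 35625 − 4375 + 1250 + 150 + 5 = 1041085/7.
Adding: ||u||_{H^1}^2 = 6840545/36 + 1041085/7 = 85362875/252.


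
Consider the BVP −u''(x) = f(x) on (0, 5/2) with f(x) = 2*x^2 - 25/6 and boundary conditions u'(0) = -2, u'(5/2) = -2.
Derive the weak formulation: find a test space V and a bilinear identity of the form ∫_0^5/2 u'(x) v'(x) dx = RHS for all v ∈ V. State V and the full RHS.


V = H^1(0, 5/2) (v unrestricted at boundary; u is determined up to an additive constant); weak form: ∫_0^5/2 u'v' dx = ∫_0^5/2 (2*x^2 - 25/6) v dx − 2·v(5/2) + 2·v(0) for all v ∈ V.

Multiply both sides by a test function v and integrate from 0 to 5/2:
  ∫_0^5/2 −u''(x) v(x) dx = ∫_0^5/2 f(x) v(x) dx.
Integrate the LHS by parts once:
  ∫_0^5/2 −u'' v dx = −[u'(x) v(x)]_0^5/2 + ∫_0^5/2 u'(x) v'(x) dx.
Thus ∫_0^5/2 u'(x) v'(x) dx = ∫_0^5/2 f(x) v(x) dx + [u'(x) v(x)]_0^5/2.
Choose V so that boundary terms are either known or forced to vanish.
u has inhomogeneous Neumann u'(0) = -2, u'(5/2) = -2. [u' v]_0^5/2 = (-2)·v(5/2) − (-2)·v(0) = − 2·v(5/2) + 2·v(0). Take V = H^1(0, 5/2); boundary term becomes part of RHS.
Weak formulation: find u (satisfying any essential BC) such that ∫_0^5/2 u'(x) v'(x) dx = ∫_0^5/2 f v dx − 2·v(5/2) + 2·v(0) for all v ∈ V (Neumann data are natural BCs: they enter the RHS as boundary terms).
Substituting f(x) = 2*x^2 - 25/6, the right-hand side is ∫_0^5/2 (2*x^2 - 25/6) v dx − 2·v(5/2) + 2·v(0).
Compatibility check (pure Neumann): taking v ≡ 1 ∈ V gives 0 = ∫_0^5/2 f dx + (-2) − (-2), i.e. ∫_0^5/2 f dx must equal u'(0) − u'(5/2) = 0. Indeed ∫_0^5/2 (2*x^2 - 25/6) dx = 0, so the data are compatible. The solution is then unique only up to an additive constant (fix it e.g. by requiring ∫_0^5/2 u dx = 0).


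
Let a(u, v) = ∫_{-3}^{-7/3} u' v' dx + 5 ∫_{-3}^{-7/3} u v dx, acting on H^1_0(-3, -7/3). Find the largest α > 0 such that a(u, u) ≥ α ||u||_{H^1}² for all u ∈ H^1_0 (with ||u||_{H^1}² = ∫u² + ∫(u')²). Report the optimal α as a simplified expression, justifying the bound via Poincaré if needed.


α = 1

Coercivity of a(·,·) on H^1_0(-3, -7/3) means a(u, u) ≥ α ||u||_{H^1}² for every u ∈ H^1_0.
The interval has length L = 2/3, and Poincaré/coercivity depend only on L. Here a(u, u) = ∫(u')² + (5)·∫u².
Here c = 5 ≥ 1, so a(u,u) = ∫(u')² + c∫u² ≥ ∫(u')² + ∫u² = ||u||_{H^1}², i.e. α = 1 works. No larger α is possible: a(u,u) ≥ α||u||_{H^1}² means (1−α)∫(u')² ≥ (α−c)∫u², and for the modes u_n = sin(nπ(x−x₀)/L) (x₀ the left endpoint) one has ∫u_n²/∫(u_n')² = (L/(nπ))² → 0, so a(u_n,u_n)/||u_n||_{H^1}² → 1. Hence the optimal constant is α = 1.
Therefore α = 1.


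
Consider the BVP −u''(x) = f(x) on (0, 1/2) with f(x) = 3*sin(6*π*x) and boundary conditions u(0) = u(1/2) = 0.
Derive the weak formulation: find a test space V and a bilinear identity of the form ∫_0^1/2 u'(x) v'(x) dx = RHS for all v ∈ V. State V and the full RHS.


V = H^1_0(0, 1/2) (so v(0) = v(1/2) = 0); weak form: ∫_0^1/2 u'v' dx = ∫_0^1/2 (3*sin(6*π*x)) v dx for all v ∈ V.

Multiply both sides by a test function v and integrate from 0 to 1/2:
  ∫_0^1/2 −u''(x) v(x) dx = ∫_0^1/2 f(x) v(x) dx.
Integrate the LHS by parts once:
  ∫_0^1/2 −u'' v dx = −[u'(x) v(x)]_0^1/2 + ∫_0^1/2 u'(x) v'(x) dx.
Thus ∫_0^1/2 u'(x) v'(x) dx = ∫_0^1/2 f(x) v(x) dx + [u'(x) v(x)]_0^1/2.
Choose V so that boundary terms are either known or forced to vanish.
u is Dirichlet: u(0) = u(1/2) = 0. Let V = H^1_0(0, 1/2); then v(0) = v(1/2) = 0, and [u' v]_0^1/2 = 0.
Weak formulation: find u (satisfying any essential BC) such that ∫_0^1/2 u'(x) v'(x) dx = ∫_0^1/2 f v dx for all v ∈ V.
Substituting f(x) = 3*sin(6*π*x), the right-hand side is ∫_0^1/2 (3*sin(6*π*x)) v dx.


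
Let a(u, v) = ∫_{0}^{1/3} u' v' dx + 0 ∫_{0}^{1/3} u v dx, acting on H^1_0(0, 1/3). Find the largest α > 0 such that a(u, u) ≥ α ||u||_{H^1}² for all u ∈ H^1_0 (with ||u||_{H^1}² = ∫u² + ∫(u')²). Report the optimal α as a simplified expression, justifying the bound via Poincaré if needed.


α = 9*π^2/(1 + 9*π^2)

Coercivity of a(·,·) on H^1_0(0, 1/3) means a(u, u) ≥ α ||u||_{H^1}² for every u ∈ H^1_0.
The interval has length L = 1/3, and Poincaré/coercivity depend only on L. Here a(u, u) = ∫(u')² + (0)·∫u².
Here c = 0, so a(u,u) = ∫(u')² alone. The condition a(u,u) ≥ α||u||_{H^1}² reads (1−α)∫(u')² ≥ (α−c)∫u². Any admissible α is ≤ 1 (rapidly oscillating u have ∫u²/∫(u')² → 0), and α = 1 would force 0 ≥ (1−c)∫u², impossible since c < 1; so 1−α > 0. By the sharp Poincaré inequality on H^1_0 of an interval of length L, ∫(u')² ≥ (π/L)²∫u² with equality for the first sine mode sin(π(x−x₀)/L) (x₀ the left endpoint), so the inequality holds for all u iff (1−α)(π/L)² ≥ α − c, i.e. α ≤ ((π/L)² + c)/((π/L)² + 1) = (1 + c(L/π)²)/(1 + (L/π)²). (Direct route, valid since c ≤ 0: Poincaré gives c∫u² ≥ c(L/π)²∫(u')², so a(u,u) ≥ (1 + c(L/π)²)∫(u')², while ||u||_{H^1}² ≤ (1 + (L/π)²)∫(u')²; dividing yields the same α.) With (π/L)² = 9*π^2 and c = 0, the largest admissible constant is α = ((π/L)² + c)/((π/L)² + 1).
Simplifying, α = 9*π^2/(1 + 9*π^2).


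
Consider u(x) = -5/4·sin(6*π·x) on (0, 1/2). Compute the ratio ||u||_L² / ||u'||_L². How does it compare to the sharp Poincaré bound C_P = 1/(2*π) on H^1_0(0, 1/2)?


||u||_L² / ||u'||_L² = 1/(6*π) < C_P = 1/(2*π).

u(x) = -5/4·sin(6*π·x), so u'(x) = -15*π*cos(6*π*x)/2.
Writing u(x) = A·sin(kπx/L) with A = -5/4 and k = 3, use ∫_0^L sin²(kπx/L) dx = L/2 and ∫_0^L cos²(kπx/L) dx = L/2.
u² = 25/16·sin²(6*π·x) and (u')² = 225*π^2/4·cos²(6*π·x), and each of sin², cos² integrates to L/2 = 1/4 over (0, 1/2).
∫_0^1/2 u² dx = 25/64, so ||u||_L² = 5/8.
∫_0^1/2 (u')² dx = 225*π^2/16, so ||u'||_L² = 15*π/4.
Ratio ||u||_L² / ||u'||_L² = 1/(6*π).
Sharp Poincaré constant on H^1_0(0, 1/2) is C_P = L/π = 1/(2*π), achieved by sin(2*π·x).
This is the k = 3 harmonic; the ratio L/(kπ) is strictly less than C_P = L/π, consistent with the sharp inequality ||u||_L² ≤ C_P ||u'||_L².


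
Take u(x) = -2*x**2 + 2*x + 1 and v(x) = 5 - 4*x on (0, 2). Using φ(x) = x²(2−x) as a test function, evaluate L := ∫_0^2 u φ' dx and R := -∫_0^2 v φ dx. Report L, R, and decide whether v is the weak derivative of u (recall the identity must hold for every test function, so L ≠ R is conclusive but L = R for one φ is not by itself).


LHS = 56/15, RHS = -4/15. No, v is not the weak derivative of u.

u(x) = -2*x**2 + 2*x + 1, classical derivative u'(x) = 2 - 4*x.
φ(x) = x²(2−x), so φ'(x) = x*(4 - 3*x).
Note φ(0) = φ(2) = 0, so the boundary term u·φ vanishes.
LHS = ∫_0^2 u(x) φ'(x) dx = ∫_0^2 (6*x^4 - 14*x^3 + 5*x^2 + 4*x) dx. Term by term:
  ∫_0^2 6*x^4 dx = 192/5;  ∫_0^2 -14*x^3 dx = -56;  ∫_0^2 5*x^2 dx = 40/3;
  ∫_0^2 4*x dx = 8.
Sum: 192/5 − 56 + 40/3 + 8 = 56/15.
So LHS = 56/15.
∫_0^2 v(x) φ(x) dx = ∫_0^2 (4*x^4 - 13*x^3 + 10*x^2) dx. Term by term:
  ∫_0^2 4*x^4 dx = 128/5;  ∫_0^2 -13*x^3 dx = -52;  ∫_0^2 10*x^2 dx = 80/3.
Sum: 128/5 − 52 + 80/3 = 4/15.
So RHS = -∫_0^2 v(x) φ(x) dx = -4/15.
LHS − RHS = 4 ≠ 0, so the identity fails.
(For a valid weak derivative the identity must hold for EVERY test function, in particular this one. The failure shows v is NOT the weak derivative of u.)
Correct weak derivative would be u'(x) = 2 - 4*x.


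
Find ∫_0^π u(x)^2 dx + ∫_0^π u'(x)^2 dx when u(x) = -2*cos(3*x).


||u||_{H^1(0,π)}^2 = 20*π

u'(x) = 6*sin(3*x).
Expand u² and (u')² and integrate term by term on (0, π), using: for integers n ≥ 1, ∫_0^π sin²(nx) dx = ∫_0^π cos²(nx) dx = π/2; for n ≠ n', ∫_0^π sin(nx)sin(n'x) dx = ∫_0^π cos(nx)cos(n'x) dx = 0; and by product-to-sum, ∫_0^π sin(nx)cos(n'x) dx = ½∫_0^π [sin((n+n')x) + sin((n−n')x)] dx, which is 0 when n+n' is even and 2n/(n²−n'²) when n+n' is odd (it need not vanish on (0, π)).
  u² squared terms: (-2)²·∫cos(3x)² dx = 4·π/2 = 2*π.
  So ∫_0^π u² dx = 2*π.
  (u')² squared terms: (6)²·∫sin(3x)² dx = 36·π/2 = 18*π.
  So ∫_0^π (u')² dx = 18*π.
||u||_{H^1}^2 = (2*π) + (18*π) = 20*π.


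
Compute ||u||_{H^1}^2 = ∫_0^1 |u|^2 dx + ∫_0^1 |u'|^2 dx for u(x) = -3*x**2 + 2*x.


||u||_{H^1}^2 = 62/15

The H^1 norm (squared) on an interval (0, L) is
  ||u||_{H^1}^2 = ∫_0^L u(x)^2 dx + ∫_0^L u'(x)^2 dx.
Compute u'(x) = 2 - 6*x.
Then u(x)^2 = 9*x**4 - 12*x**3 + 4*x**2 and u'(x)^2 = 36*x**2 - 24*x + 4.
Integrate each monomial from 0 to 1 using ∫_0^1 c·x^n dx = c·1^(n+1)/(n+1):
  ∫_0^1 u(x)^2 dx = ∫_0^1 (9*x^4 - 12*x^3 + 4*x^2) dx. Term by term:
    ∫_0^1 9*x^4 dx = 9/5;  ∫_0^1 -12*x^3 dx = -3;  ∫_0^1 4*x^2 dx = 4/3.
  Sum: 9/5 − 3 + 4/3 = 2/15.
  ∫_0^1 u'(x)^2 dx = ∫_0^1 (36*x^2 - 24*x + 4) dx. Term by term:
    ∫_0^1 36*x^2 dx = 12;  ∫_0^1 -24*x dx = -12;  ∫_0^1 4 dx = 4.
  Sum: 12 − 12 + 4 = 4.
Adding: ||u||_{H^1}^2 = 2/15 + 4 = 62/15.


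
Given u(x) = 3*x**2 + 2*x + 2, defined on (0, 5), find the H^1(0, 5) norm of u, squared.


||u||_{H^1}^2 = 30320/3

The H^1 norm (squared) on an interval (0, L) is
  ||u||_{H^1}^2 = ∫_0^L u(x)^2 dx + ∫_0^L u'(x)^2 dx.
Compute u'(x) = 6*x + 2.
Then u(x)^2 = 9*x**4 + 12*x**3 + 16*x**2 + 8*x + 4 and u'(x)^2 = 36*x**2 + 24*x + 4.
Integrate each monomial from 0 to 5 using ∫_0^5 c·x^n dx = c·5^(n+1)/(n+1):
  ∫_0^5 u(x)^2 dx = ∫_0^5 (9*x^4 + 12*x^3 + 16*x^2 + 8*x + 4) dx. Term by term:
    ∫_0^5 9*x^4 dx = 5625;  ∫_0^5 12*x^3 dx = 1875;  ∫_0^5 16*x^2 dx = 2000/3;
    ∫_0^5 8*x dx = 100;  ∫_0^5 4 dx = 20.
  Sum: 5625 + 1875 + 2000/3 + 100 + 20 = 24860/3.
  ∫_0^5 u'(x)^2 dx = ∫_0^5 (36*x^2 + 24*x + 4) dx. Term by term:
    ∫_0^5 36*x^2 dx = 1500;  ∫_0^5 24*x dx = 300;  ∫_0^5 4 dx = 20.
  Sum: 1500 + 300 + 20 = 1820.
Adding: ||u||_{H^1}^2 = 24860/3 + 1820 = 30320/3.


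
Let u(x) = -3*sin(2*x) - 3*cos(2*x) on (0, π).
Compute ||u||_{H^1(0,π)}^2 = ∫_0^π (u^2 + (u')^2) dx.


||u||_{H^1(0,π)}^2 = 45*π

u'(x) = 6*sin(2*x) - 6*cos(2*x).
Expand u² and (u')² and integrate term by term on (0, π), using: for integers n ≥ 1, ∫_0^π sin²(nx) dx = ∫_0^π cos²(nx) dx = π/2; for n ≠ n', ∫_0^π sin(nx)sin(n'x) dx = ∫_0^π cos(nx)cos(n'x) dx = 0; and by product-to-sum, ∫_0^π sin(nx)cos(n'x) dx = ½∫_0^π [sin((n+n')x) + sin((n−n')x)] dx, which is 0 when n+n' is even and 2n/(n²−n'²) when n+n' is odd (it need not vanish on (0, π)).
  u² squared terms: (-3)²·∫cos(2x)² dx = 9·π/2 = 9*π/2;  (-3)²·∫sin(2x)² dx = 9·π/2 = 9*π/2.
  u² cross terms: 2·(-3)·(-3)·∫cos(2x)·sin(2x) dx = 18·(0) = 0.
  So ∫_0^π u² dx = 9*π/2 + 9*π/2 + 0 = 9*π.
  (u')² squared terms: (-6)²·∫cos(2x)² dx = 36·π/2 = 18*π;  (6)²·∫sin(2x)² dx = 36·π/2 = 18*π.
  (u')² cross terms: 2·(-6)·(6)·∫cos(2x)·sin(2x) dx = -72·(0) = 0.
  So ∫_0^π (u')² dx = 18*π + 18*π + 0 = 36*π.
||u||_{H^1}^2 = (9*π) + (36*π) = 45*π.


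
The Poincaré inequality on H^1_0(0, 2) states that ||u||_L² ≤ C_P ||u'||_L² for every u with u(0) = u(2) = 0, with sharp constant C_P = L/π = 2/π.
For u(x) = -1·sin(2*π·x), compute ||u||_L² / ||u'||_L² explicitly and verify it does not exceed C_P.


||u||_L² / ||u'||_L² = 1/(2*π) < C_P = 2/π.

u(x) = -1·sin(2*π·x), so u'(x) = -2*π*cos(2*π*x).
Writing u(x) = A·sin(kπx/L) with A = -1 and k = 4, use ∫_0^L sin²(kπx/L) dx = L/2 and ∫_0^L cos²(kπx/L) dx = L/2.
u² = 1·sin²(2*π·x) and (u')² = 4*π^2·cos²(2*π·x), and each of sin², cos² integrates to L/2 = 1 over (0, 2).
∫_0^2 u² dx = 1, so ||u||_L² = 1.
∫_0^2 (u')² dx = 4*π^2, so ||u'||_L² = 2*π.
Ratio ||u||_L² / ||u'||_L² = 1/(2*π).
Sharp Poincaré constant on H^1_0(0, 2) is C_P = L/π = 2/π, achieved by sin(π/2·x).
This is the k = 4 harmonic; the ratio L/(kπ) is strictly less than C_P = L/π, consistent with the sharp inequality ||u||_L² ≤ C_P ||u'||_L².


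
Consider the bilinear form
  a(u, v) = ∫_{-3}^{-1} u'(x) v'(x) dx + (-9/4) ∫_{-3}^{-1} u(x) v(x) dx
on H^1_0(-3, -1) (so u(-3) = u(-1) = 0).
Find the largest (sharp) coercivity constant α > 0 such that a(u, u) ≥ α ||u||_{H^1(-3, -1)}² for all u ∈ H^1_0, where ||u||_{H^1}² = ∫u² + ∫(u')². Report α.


α = (-9 + π^2)/(4 + π^2)

Coercivity of a(·,·) on H^1_0(-3, -1) means a(u, u) ≥ α ||u||_{H^1}² for every u ∈ H^1_0.
The interval has length L = 2, and Poincaré/coercivity depend only on L. Here a(u, u) = ∫(u')² + (-9/4)·∫u².
Here c = -9/4 < 0 with |c| < (π/L)² = π^2/4, so coercivity still holds. The condition a(u,u) ≥ α||u||_{H^1}² reads (1−α)∫(u')² ≥ (α−c)∫u². Any admissible α is ≤ 1 (rapidly oscillating u have ∫u²/∫(u')² → 0), and α = 1 would force 0 ≥ (1−c)∫u², impossible since c < 1; so 1−α > 0. By the sharp Poincaré inequality on H^1_0 of an interval of length L, ∫(u')² ≥ (π/L)²∫u² with equality for the first sine mode sin(π(x−x₀)/L) (x₀ the left endpoint), so the inequality holds for all u iff (1−α)(π/L)² ≥ α − c, i.e. α ≤ ((π/L)² + c)/((π/L)² + 1) = (1 + c(L/π)²)/(1 + (L/π)²). (Direct route, valid since c ≤ 0: Poincaré gives c∫u² ≥ c(L/π)²∫(u')², so a(u,u) ≥ (1 + c(L/π)²)∫(u')², while ||u||_{H^1}² ≤ (1 + (L/π)²)∫(u')²; dividing yields the same α.) With (π/L)² = π^2/4 and c = -9/4, the largest admissible constant is α = ((π/L)² + c)/((π/L)² + 1).
Simplifying, α = (-9 + π^2)/(4 + π^2).


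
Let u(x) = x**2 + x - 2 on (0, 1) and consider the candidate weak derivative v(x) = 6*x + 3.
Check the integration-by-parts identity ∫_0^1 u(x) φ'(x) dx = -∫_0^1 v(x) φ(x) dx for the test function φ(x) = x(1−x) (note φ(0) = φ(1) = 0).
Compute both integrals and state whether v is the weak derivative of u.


LHS = -1/3, RHS = -1. No, v is not the weak derivative of u.

u(x) = x**2 + x - 2, classical derivative u'(x) = 2*x + 1.
φ(x) = x(1−x), so φ'(x) = 1 - 2*x.
Note φ(0) = φ(1) = 0, so the boundary term u·φ vanishes.
LHS = ∫_0^1 u(x) φ'(x) dx = ∫_0^1 (-2*x^3 - x^2 + 5*x - 2) dx. Term by term:
  ∫_0^1 -2*x^3 dx = -1/2;  ∫_0^1 -x^2 dx = -1/3;  ∫_0^1 5*x dx = 5/2;
  ∫_0^1 -2 dx = -2.
Sum: -1/2 − 1/3 + 5/2 − 2 = -1/3.
So LHS = -1/3.
∫_0^1 v(x) φ(x) dx = ∫_0^1 (-6*x^3 + 3*x^2 + 3*x) dx. Term by term:
  ∫_0^1 -6*x^3 dx = -3/2;  ∫_0^1 3*x^2 dx = 1;  ∫_0^1 3*x dx = 3/2.
Sum: -3/2 + 1 + 3/2 = 1.
So RHS = -∫_0^1 v(x) φ(x) dx = -1.
LHS − RHS = 2/3 ≠ 0, so the identity fails.
(For a valid weak derivative the identity must hold for EVERY test function, in particular this one. The failure shows v is NOT the weak derivative of u.)
Correct weak derivative would be u'(x) = 2*x + 1.


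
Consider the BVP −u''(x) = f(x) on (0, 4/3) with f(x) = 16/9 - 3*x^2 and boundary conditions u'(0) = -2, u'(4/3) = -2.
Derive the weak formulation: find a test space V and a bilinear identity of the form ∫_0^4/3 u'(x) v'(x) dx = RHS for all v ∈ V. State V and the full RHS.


V = H^1(0, 4/3) (v unrestricted at boundary; u is determined up to an additive constant); weak form: ∫_0^4/3 u'v' dx = ∫_0^4/3 (16/9 - 3*x^2) v dx − 2·v(4/3) + 2·v(0) for all v ∈ V.

Multiply both sides by a test function v and integrate from 0 to 4/3:
  ∫_0^4/3 −u''(x) v(x) dx = ∫_0^4/3 f(x) v(x) dx.
Integrate the LHS by parts once:
  ∫_0^4/3 −u'' v dx = −[u'(x) v(x)]_0^4/3 + ∫_0^4/3 u'(x) v'(x) dx.
Thus ∫_0^4/3 u'(x) v'(x) dx = ∫_0^4/3 f(x) v(x) dx + [u'(x) v(x)]_0^4/3.
Choose V so that boundary terms are either known or forced to vanish.
u has inhomogeneous Neumann u'(0) = -2, u'(4/3) = -2. [u' v]_0^4/3 = (-2)·v(4/3) − (-2)·v(0) = − 2·v(4/3) + 2·v(0). Take V = H^1(0, 4/3); boundary term becomes part of RHS.
Weak formulation: find u (satisfying any essential BC) such that ∫_0^4/3 u'(x) v'(x) dx = ∫_0^4/3 f v dx − 2·v(4/3) + 2·v(0) for all v ∈ V (Neumann data are natural BCs: they enter the RHS as boundary terms).
Substituting f(x) = 16/9 - 3*x^2, the right-hand side is ∫_0^4/3 (16/9 - 3*x^2) v dx − 2·v(4/3) + 2·v(0).
Compatibility check (pure Neumann): taking v ≡ 1 ∈ V gives 0 = ∫_0^4/3 f dx + (-2) − (-2), i.e. ∫_0^4/3 f dx must equal u'(0) − u'(4/3) = 0. Indeed ∫_0^4/3 (16/9 - 3*x^2) dx = 0, so the data are compatible. The solution is then unique only up to an additive constant (fix it e.g. by requiring ∫_0^4/3 u dx = 0).


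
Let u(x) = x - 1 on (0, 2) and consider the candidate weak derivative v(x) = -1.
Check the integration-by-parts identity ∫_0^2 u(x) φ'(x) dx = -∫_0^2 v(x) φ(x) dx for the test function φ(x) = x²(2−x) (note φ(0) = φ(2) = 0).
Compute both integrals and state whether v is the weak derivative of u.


LHS = -4/3, RHS = 4/3. No, v is not the weak derivative of u.

u(x) = x - 1, classical derivative u'(x) = 1.
φ(x) = x²(2−x), so φ'(x) = x*(4 - 3*x).
Note φ(0) = φ(2) = 0, so the boundary term u·φ vanishes.
LHS = ∫_0^2 u(x) φ'(x) dx = ∫_0^2 (-3*x^3 + 7*x^2 - 4*x) dx. Term by term:
  ∫_0^2 -3*x^3 dx = -12;  ∫_0^2 7*x^2 dx = 56/3;  ∫_0^2 -4*x dx = -8.
Sum: -12 + 56/3 − 8 = -4/3.
So LHS = -4/3.
∫_0^2 v(x) φ(x) dx = ∫_0^2 (x^3 - 2*x^2) dx. Term by term:
  ∫_0^2 x^3 dx = 4;  ∫_0^2 -2*x^2 dx = -16/3.
Sum: 4 − 16/3 = -4/3.
So RHS = -∫_0^2 v(x) φ(x) dx = 4/3.
LHS − RHS = -8/3 ≠ 0, so the identity fails.
(For a valid weak derivative the identity must hold for EVERY test function, in particular this one. The failure shows v is NOT the weak derivative of u.)
Correct weak derivative would be u'(x) = 1.


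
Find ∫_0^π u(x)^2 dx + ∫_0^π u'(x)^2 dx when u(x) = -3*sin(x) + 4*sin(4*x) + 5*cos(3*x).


||u||_{H^1(0,π)}^2 = 3200/7 + 270*π

u'(x) = -15*sin(3*x) - 3*cos(x) + 16*cos(4*x).
Expand u² and (u')² and integrate term by term on (0, π), using: for integers n ≥ 1, ∫_0^π sin²(nx) dx = ∫_0^π cos²(nx) dx = π/2; for n ≠ n', ∫_0^π sin(nx)sin(n'x) dx = ∫_0^π cos(nx)cos(n'x) dx = 0; and by product-to-sum, ∫_0^π sin(nx)cos(n'x) dx = ½∫_0^π [sin((n+n')x) + sin((n−n')x)] dx, which is 0 when n+n' is even and 2n/(n²−n'²) when n+n' is odd (it need not vanish on (0, π)).
  u² squared terms: (-3)²·∫sin(x)² dx = 9·π/2 = 9*π/2;  (4)²·∫sin(4x)² dx = 16·π/2 = 8*π;  (5)²·∫cos(3x)² dx = 25·π/2 = 25*π/2.
  u² cross terms: 2·(-3)·(4)·∫sin(x)·sin(4x) dx = -24·(0) = 0;  2·(-3)·(5)·∫sin(x)·cos(3x) dx = -30·(0) = 0;  2·(4)·(5)·∫sin(4x)·cos(3x) dx = 40·(8/7) = 320/7.
  So ∫_0^π u² dx = 9*π/2 + 8*π + 25*π/2 + 0 + 0 + 320/7 = 320/7 + 25*π.
  (u')² squared terms: (-15)²·∫sin(3x)² dx = 225·π/2 = 225*π/2;  (-3)²·∫cos(x)² dx = 9·π/2 = 9*π/2;  (16)²·∫cos(4x)² dx = 256·π/2 = 128*π.
  (u')² cross terms: 2·(-15)·(-3)·∫sin(3x)·cos(x) dx = 90·(0) = 0;  2·(-15)·(16)·∫sin(3x)·cos(4x) dx = -480·(-6/7) = 2880/7;  2·(-3)·(16)·∫cos(x)·cos(4x) dx = -96·(0) = 0.
  So ∫_0^π (u')² dx = 225*π/2 + 9*π/2 + 128*π + 0 + 2880/7 + 0 = 2880/7 + 245*π.
||u||_{H^1}^2 = (320/7 + 25*π) + (2880/7 + 245*π) = 3200/7 + 270*π.


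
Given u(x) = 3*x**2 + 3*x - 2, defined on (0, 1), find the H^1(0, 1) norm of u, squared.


||u||_{H^1}^2 = 423/10

The H^1 norm (squared) on an interval (0, L) is
  ||u||_{H^1}^2 = ∫_0^L u(x)^2 dx + ∫_0^L u'(x)^2 dx.
Compute u'(x) = 6*x + 3.
Then u(x)^2 = 9*x**4 + 18*x**3 - 3*x**2 - 12*x + 4 and u'(x)^2 = 36*x**2 + 36*x + 9.
Integrate each monomial from 0 to 1 using ∫_0^1 c·x^n dx = c·1^(n+1)/(n+1):
  ∫_0^1 u(x)^2 dx = ∫_0^1 (9*x^4 + 18*x^3 - 3*x^2 - 12*x + 4) dx. Term by term:
    ∫_0^1 9*x^4 dx = 9/5;  ∫_0^1 18*x^3 dx = 9/2;  ∫_0^1 -3*x^2 dx = -1;
    ∫_0^1 -12*x dx = -6;  ∫_0^1 4 dx = 4.
  Sum: 9/5 + 9/2 − 1 − 6 + 4 = 33/10.
  ∫_0^1 u'(x)^2 dx = ∫_0^1 (36*x^2 + 36*x + 9) dx. Term by term:
    ∫_0^1 36*x^2 dx = 12;  ∫_0^1 36*x dx = 18;  ∫_0^1 9 dx = 9.
  Sum: 12 + 18 + 9 = 39.
Adding: ||u||_{H^1}^2 = 33/10 + 39 = 423/10.


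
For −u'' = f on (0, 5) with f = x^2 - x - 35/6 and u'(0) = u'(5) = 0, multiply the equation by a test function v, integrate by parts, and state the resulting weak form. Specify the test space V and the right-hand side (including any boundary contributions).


V = H^1(0, 5) (no boundary constraint on v; u is determined up to an additive constant); weak form: ∫_0^5 u'v' dx = ∫_0^5 (x^2 - x - 35/6) v dx for all v ∈ V.

Multiply both sides by a test function v and integrate from 0 to 5:
  ∫_0^5 −u''(x) v(x) dx = ∫_0^5 f(x) v(x) dx.
Integrate the LHS by parts once:
  ∫_0^5 −u'' v dx = −[u'(x) v(x)]_0^5 + ∫_0^5 u'(x) v'(x) dx.
Thus ∫_0^5 u'(x) v'(x) dx = ∫_0^5 f(x) v(x) dx + [u'(x) v(x)]_0^5.
Choose V so that boundary terms are either known or forced to vanish.
u has homogeneous Neumann: u'(0) = u'(5) = 0. So [u' v]_0^5 = 0·v(5) − 0·v(0) = 0 for any v; take V = H^1(0, 5).
Weak formulation: find u (satisfying any essential BC) such that ∫_0^5 u'(x) v'(x) dx = ∫_0^5 f v dx for all v ∈ V (homogeneous Neumann, so boundary terms vanish).
Substituting f(x) = x^2 - x - 35/6, the right-hand side is ∫_0^5 (x^2 - x - 35/6) v dx.
Compatibility check (pure Neumann): taking v ≡ 1 ∈ V gives 0 = ∫_0^5 f dx + (0) − (0), i.e. ∫_0^5 f dx must equal u'(0) − u'(5) = 0. Indeed ∫_0^5 (x^2 - x - 35/6) dx = 0, so the data are compatible. The solution is then unique only up to an additive constant (fix it e.g. by requiring ∫_0^5 u dx = 0).


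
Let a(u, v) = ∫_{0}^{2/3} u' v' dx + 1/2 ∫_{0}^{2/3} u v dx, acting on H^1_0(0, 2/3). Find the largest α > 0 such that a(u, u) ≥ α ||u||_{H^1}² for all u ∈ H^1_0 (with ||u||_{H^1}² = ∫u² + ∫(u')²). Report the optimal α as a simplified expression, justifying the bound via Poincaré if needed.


α = (2 + 9*π^2)/(4 + 9*π^2)

Coercivity of a(·,·) on H^1_0(0, 2/3) means a(u, u) ≥ α ||u||_{H^1}² for every u ∈ H^1_0.
The interval has length L = 2/3, and Poincaré/coercivity depend only on L. Here a(u, u) = ∫(u')² + (1/2)·∫u².
Here 0 < c = 1/2 < 1. The condition a(u,u) ≥ α||u||_{H^1}² reads (1−α)∫(u')² ≥ (α−c)∫u². Any admissible α is ≤ 1 (rapidly oscillating u have ∫u²/∫(u')² → 0), and α = 1 would force 0 ≥ (1−c)∫u², impossible since c < 1; so 1−α > 0. By the sharp Poincaré inequality on H^1_0 of an interval of length L, ∫(u')² ≥ (π/L)²∫u² with equality for the first sine mode sin(π(x−x₀)/L) (x₀ the left endpoint), so the inequality holds for all u iff (1−α)(π/L)² ≥ α − c, i.e. α ≤ ((π/L)² + c)/((π/L)² + 1) = (1 + c(L/π)²)/(1 + (L/π)²). With (π/L)² = 9*π^2/4 and c = 1/2, the largest admissible constant is α = ((π/L)² + c)/((π/L)² + 1).
Simplifying, α = (2 + 9*π^2)/(4 + 9*π^2).


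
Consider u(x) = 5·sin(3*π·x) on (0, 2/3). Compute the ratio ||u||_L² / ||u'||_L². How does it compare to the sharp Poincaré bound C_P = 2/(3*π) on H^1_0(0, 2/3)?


||u||_L² / ||u'||_L² = 1/(3*π) < C_P = 2/(3*π).

u(x) = 5·sin(3*π·x), so u'(x) = 15*π*cos(3*π*x).
Writing u(x) = A·sin(kπx/L) with A = 5 and k = 2, use ∫_0^L sin²(kπx/L) dx = L/2 and ∫_0^L cos²(kπx/L) dx = L/2.
u² = 25·sin²(3*π·x) and (u')² = 225*π^2·cos²(3*π·x), and each of sin², cos² integrates to L/2 = 1/3 over (0, 2/3).
∫_0^2/3 u² dx = 25/3, so ||u||_L² = 5*sqrt(3)/3.
∫_0^2/3 (u')² dx = 75*π^2, so ||u'||_L² = 5*sqrt(3)*π.
Ratio ||u||_L² / ||u'||_L² = 1/(3*π).
Sharp Poincaré constant on H^1_0(0, 2/3) is C_P = L/π = 2/(3*π), achieved by sin(3*π/2·x).
This is the k = 2 harmonic; the ratio L/(kπ) is strictly less than C_P = L/π, consistent with the sharp inequality ||u||_L² ≤ C_P ||u'||_L².


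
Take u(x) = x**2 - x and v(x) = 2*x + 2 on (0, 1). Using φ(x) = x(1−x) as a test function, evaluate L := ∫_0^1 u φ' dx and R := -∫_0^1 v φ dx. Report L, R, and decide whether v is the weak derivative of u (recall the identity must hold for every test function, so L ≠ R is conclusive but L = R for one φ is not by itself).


LHS = 0, RHS = -1/2. No, v is not the weak derivative of u.

u(x) = x**2 - x, classical derivative u'(x) = 2*x - 1.
φ(x) = x(1−x), so φ'(x) = 1 - 2*x.
Note φ(0) = φ(1) = 0, so the boundary term u·φ vanishes.
LHS = ∫_0^1 u(x) φ'(x) dx = ∫_0^1 (-2*x^3 + 3*x^2 - x) dx. Term by term:
  ∫_0^1 -2*x^3 dx = -1/2;  ∫_0^1 3*x^2 dx = 1;  ∫_0^1 -x dx = -1/2.
Sum: -1/2 + 1 − 1/2 = 0.
So LHS = 0.
∫_0^1 v(x) φ(x) dx = ∫_0^1 (-2*x^3 + 2*x) dx. Term by term:
  ∫_0^1 -2*x^3 dx = -1/2;  ∫_0^1 2*x dx = 1.
Sum: -1/2 + 1 = 1/2.
So RHS = -∫_0^1 v(x) φ(x) dx = -1/2.
LHS − RHS = 1/2 ≠ 0, so the identity fails.
(For a valid weak derivative the identity must hold for EVERY test function, in particular this one. The failure shows v is NOT the weak derivative of u.)
Correct weak derivative would be u'(x) = 2*x - 1.


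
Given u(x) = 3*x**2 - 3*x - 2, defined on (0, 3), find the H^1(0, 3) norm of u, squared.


||u||_{H^1}^2 = 3009/10

The H^1 norm (squared) on an interval (0, L) is
  ||u||_{H^1}^2 = ∫_0^L u(x)^2 dx + ∫_0^L u'(x)^2 dx.
Compute u'(x) = 6*x - 3.
Then u(x)^2 = 9*x**4 - 18*x**3 - 3*x**2 + 12*x + 4 and u'(x)^2 = 36*x**2 - 36*x + 9.
Integrate each monomial from 0 to 3 using ∫_0^3 c·x^n dx = c·3^(n+1)/(n+1):
  ∫_0^3 u(x)^2 dx = ∫_0^3 (9*x^4 - 18*x^3 - 3*x^2 + 12*x + 4) dx. Term by term:
    ∫_0^3 9*x^4 dx = 2187/5;  ∫_0^3 -18*x^3 dx = -729/2;  ∫_0^3 -3*x^2 dx = -27;
    ∫_0^3 12*x dx = 54;  ∫_0^3 4 dx = 12.
  Sum: 2187/5 − 729/2 − 27 + 54 + 12 = 1119/10.
  ∫_0^3 u'(x)^2 dx = ∫_0^3 (36*x^2 - 36*x + 9) dx. Term by term:
    ∫_0^3 36*x^2 dx = 324;  ∫_0^3 -36*x dx = -162;  ∫_0^3 9 dx = 27.
  Sum: 324 − 162 + 27 = 189.
Adding: ||u||_{H^1}^2 = 1119/10 + 189 = 3009/10.


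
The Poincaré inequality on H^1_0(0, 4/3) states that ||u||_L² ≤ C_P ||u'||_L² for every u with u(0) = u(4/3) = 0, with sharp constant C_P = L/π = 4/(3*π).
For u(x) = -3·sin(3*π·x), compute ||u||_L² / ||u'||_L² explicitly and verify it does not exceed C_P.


||u||_L² / ||u'||_L² = 1/(3*π) < C_P = 4/(3*π).

u(x) = -3·sin(3*π·x), so u'(x) = -9*π*cos(3*π*x).
Writing u(x) = A·sin(kπx/L) with A = -3 and k = 4, use ∫_0^L sin²(kπx/L) dx = L/2 and ∫_0^L cos²(kπx/L) dx = L/2.
u² = 9·sin²(3*π·x) and (u')² = 81*π^2·cos²(3*π·x), and each of sin², cos² integrates to L/2 = 2/3 over (0, 4/3).
∫_0^4/3 u² dx = 6, so ||u||_L² = sqrt(6).
∫_0^4/3 (u')² dx = 54*π^2, so ||u'||_L² = 3*sqrt(6)*π.
Ratio ||u||_L² / ||u'||_L² = 1/(3*π).
Sharp Poincaré constant on H^1_0(0, 4/3) is C_P = L/π = 4/(3*π), achieved by sin(3*π/4·x).
This is the k = 4 harmonic; the ratio L/(kπ) is strictly less than C_P = L/π, consistent with the sharp inequality ||u||_L² ≤ C_P ||u'||_L².


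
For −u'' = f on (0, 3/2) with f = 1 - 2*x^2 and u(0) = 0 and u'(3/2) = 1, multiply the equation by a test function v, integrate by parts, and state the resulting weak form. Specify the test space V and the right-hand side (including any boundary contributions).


V = {v ∈ H^1(0, 3/2) : v(0) = 0} (test functions vanish at x = 0 where u is specified); weak form: ∫_0^3/2 u'v' dx = ∫_0^3/2 (1 - 2*x^2) v dx + v(3/2) for all v ∈ V.

Multiply both sides by a test function v and integrate from 0 to 3/2:
  ∫_0^3/2 −u''(x) v(x) dx = ∫_0^3/2 f(x) v(x) dx.
Integrate the LHS by parts once:
  ∫_0^3/2 −u'' v dx = −[u'(x) v(x)]_0^3/2 + ∫_0^3/2 u'(x) v'(x) dx.
Thus ∫_0^3/2 u'(x) v'(x) dx = ∫_0^3/2 f(x) v(x) dx + [u'(x) v(x)]_0^3/2.
Choose V so that boundary terms are either known or forced to vanish.
Mixed BC: u(0) = 0 (Dirichlet) and u'(3/2) = 1 (Neumann). Define V = {v ∈ H^1(0, 3/2) : v(0) = 0}. Then [u' v]_0^3/2 = u'(3/2)·v(3/2) − u'(0)·0 = v(3/2).
Weak formulation: find u (satisfying any essential BC) such that ∫_0^3/2 u'(x) v'(x) dx = ∫_0^3/2 f v dx + v(3/2) for all v ∈ V (Dirichlet at 0 absorbed into V; Neumann datum at x = 3/2 contributes the boundary term).
Substituting f(x) = 1 - 2*x^2, the right-hand side is ∫_0^3/2 (1 - 2*x^2) v dx + v(3/2).


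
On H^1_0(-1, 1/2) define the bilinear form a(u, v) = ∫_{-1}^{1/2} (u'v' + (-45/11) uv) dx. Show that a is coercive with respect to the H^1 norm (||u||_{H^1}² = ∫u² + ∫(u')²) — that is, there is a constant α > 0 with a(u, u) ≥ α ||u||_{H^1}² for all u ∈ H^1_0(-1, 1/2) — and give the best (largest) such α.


α = (-405 + 44*π^2)/(11*(9 + 4*π^2))

Coercivity of a(·,·) on H^1_0(-1, 1/2) means a(u, u) ≥ α ||u||_{H^1}² for every u ∈ H^1_0.
The interval has length L = 3/2, and Poincaré/coercivity depend only on L. Here a(u, u) = ∫(u')² + (-45/11)·∫u².
Here c = -45/11 < 0 with |c| < (π/L)² = 4*π^2/9, so coercivity still holds. The condition a(u,u) ≥ α||u||_{H^1}² reads (1−α)∫(u')² ≥ (α−c)∫u². Any admissible α is ≤ 1 (rapidly oscillating u have ∫u²/∫(u')² → 0), and α = 1 would force 0 ≥ (1−c)∫u², impossible since c < 1; so 1−α > 0. By the sharp Poincaré inequality on H^1_0 of an interval of length L, ∫(u')² ≥ (π/L)²∫u² with equality for the first sine mode sin(π(x−x₀)/L) (x₀ the left endpoint), so the inequality holds for all u iff (1−α)(π/L)² ≥ α − c, i.e. α ≤ ((π/L)² + c)/((π/L)² + 1) = (1 + c(L/π)²)/(1 + (L/π)²). (Direct route, valid since c ≤ 0: Poincaré gives c∫u² ≥ c(L/π)²∫(u')², so a(u,u) ≥ (1 + c(L/π)²)∫(u')², while ||u||_{H^1}² ≤ (1 + (L/π)²)∫(u')²; dividing yields the same α.) With (π/L)² = 4*π^2/9 and c = -45/11, the largest admissible constant is α = ((π/L)² + c)/((π/L)² + 1).
Simplifying, α = (-405 + 44*π^2)/(11*(9 + 4*π^2)).
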